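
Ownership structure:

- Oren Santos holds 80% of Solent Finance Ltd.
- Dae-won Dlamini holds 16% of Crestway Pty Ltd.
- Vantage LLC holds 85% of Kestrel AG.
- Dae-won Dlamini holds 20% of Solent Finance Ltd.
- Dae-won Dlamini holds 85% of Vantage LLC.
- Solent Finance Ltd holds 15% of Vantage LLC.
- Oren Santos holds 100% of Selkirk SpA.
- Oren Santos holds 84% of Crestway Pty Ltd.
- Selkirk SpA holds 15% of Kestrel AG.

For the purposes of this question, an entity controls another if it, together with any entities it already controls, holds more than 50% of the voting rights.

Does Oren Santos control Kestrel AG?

No

Oren holds 80% of Solent, so Oren controls Solent.
Oren holds 84% of Crestway, so Oren controls Crestway.
Oren holds 100% of Selkirk, so Oren controls Selkirk.
In Kestrel, Oren's side holds only 15%, not > 50%.
So Oren does not control Kestrel.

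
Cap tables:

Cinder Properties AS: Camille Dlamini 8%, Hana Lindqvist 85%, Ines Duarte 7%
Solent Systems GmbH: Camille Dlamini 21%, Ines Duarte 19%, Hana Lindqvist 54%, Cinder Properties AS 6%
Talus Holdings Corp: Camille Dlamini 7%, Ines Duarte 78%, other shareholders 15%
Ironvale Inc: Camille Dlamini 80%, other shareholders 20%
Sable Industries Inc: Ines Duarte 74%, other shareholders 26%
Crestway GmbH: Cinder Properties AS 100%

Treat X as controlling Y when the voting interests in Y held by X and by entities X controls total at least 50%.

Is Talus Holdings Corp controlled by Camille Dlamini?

No

Camille holds 80% of Ironvale, so Camille controls Ironvale.
In Talus, Camille's side holds only 7%, not ≥ 50%.
So Camille does not control Talus.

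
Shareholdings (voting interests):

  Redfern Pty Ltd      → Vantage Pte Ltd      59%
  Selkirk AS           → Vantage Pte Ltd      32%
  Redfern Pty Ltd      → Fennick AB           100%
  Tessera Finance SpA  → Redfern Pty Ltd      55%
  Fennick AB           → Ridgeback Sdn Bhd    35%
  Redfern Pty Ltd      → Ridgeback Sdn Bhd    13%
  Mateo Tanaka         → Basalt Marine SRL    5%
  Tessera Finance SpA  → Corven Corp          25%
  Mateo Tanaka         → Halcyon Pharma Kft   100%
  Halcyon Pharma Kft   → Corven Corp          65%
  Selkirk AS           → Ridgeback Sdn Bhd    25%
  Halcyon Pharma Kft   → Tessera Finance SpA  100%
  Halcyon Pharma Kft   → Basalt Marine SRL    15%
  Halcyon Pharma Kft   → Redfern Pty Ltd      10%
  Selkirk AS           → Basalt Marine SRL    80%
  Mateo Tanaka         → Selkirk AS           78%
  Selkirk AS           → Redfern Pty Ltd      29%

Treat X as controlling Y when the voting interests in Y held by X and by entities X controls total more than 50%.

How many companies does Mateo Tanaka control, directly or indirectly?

Mateo holds 100% of Halcyon, so Mateo controls Halcyon.
Mateo holds 78% of Selkirk, so Mateo controls Selkirk.
Selkirk and Halcyon and Mateo together hold 80% + 15% + 5% = 100% of Basalt, so Mateo controls Basalt.
Halcyon holds 100% of Tessera, so Mateo controls Tessera.
Halcyon and Tessera together hold 65% + 25% = 90% of Corven, so Mateo controls Corven.
Tessera and Halcyon and Selkirk together hold 55% + 10% + 29% = 94% of Redfern, so Mateo controls Redfern.
Redfern holds 100% of Fennick, so Mateo controls Fennick.
Selkirk and Redfern together hold 32% + 59% = 91% of Vantage, so Mateo controls Vantage.
Fennick and Redfern and Selkirk together hold 35% + 13% + 25% = 73% of Ridgeback, so Mateo controls Ridgeback.
Mateo controls 9 companies.

9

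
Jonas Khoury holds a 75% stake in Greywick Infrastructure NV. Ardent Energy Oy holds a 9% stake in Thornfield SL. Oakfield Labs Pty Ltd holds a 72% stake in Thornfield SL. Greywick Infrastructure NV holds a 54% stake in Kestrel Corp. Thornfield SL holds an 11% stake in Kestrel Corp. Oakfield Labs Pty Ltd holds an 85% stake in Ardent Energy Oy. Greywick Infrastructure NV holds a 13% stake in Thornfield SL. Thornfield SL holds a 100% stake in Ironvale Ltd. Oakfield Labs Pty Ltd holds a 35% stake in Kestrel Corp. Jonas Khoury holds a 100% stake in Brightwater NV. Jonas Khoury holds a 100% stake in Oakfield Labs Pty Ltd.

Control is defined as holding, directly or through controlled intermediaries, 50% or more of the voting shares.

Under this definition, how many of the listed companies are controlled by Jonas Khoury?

Jonas holds 100% of Brightwater, so Jonas controls Brightwater.
Jonas holds 100% of Oakfield, so Jonas controls Oakfield.
Oakfield holds 85% of Ardent, so Jonas controls Ardent.
Jonas holds 75% of Greywick, so Jonas controls Greywick.
Ardent and Greywick and Oakfield together hold 9% + 13% + 72% = 94% of Thornfield, so Jonas controls Thornfield.
Thornfield holds 100% of Ironvale, so Jonas controls Ironvale.
Greywick and Thornfield and Oakfield together hold 54% + 11% + 35% = 100% of Kestrel, so Jonas controls Kestrel.
Jonas controls 7 companies.

7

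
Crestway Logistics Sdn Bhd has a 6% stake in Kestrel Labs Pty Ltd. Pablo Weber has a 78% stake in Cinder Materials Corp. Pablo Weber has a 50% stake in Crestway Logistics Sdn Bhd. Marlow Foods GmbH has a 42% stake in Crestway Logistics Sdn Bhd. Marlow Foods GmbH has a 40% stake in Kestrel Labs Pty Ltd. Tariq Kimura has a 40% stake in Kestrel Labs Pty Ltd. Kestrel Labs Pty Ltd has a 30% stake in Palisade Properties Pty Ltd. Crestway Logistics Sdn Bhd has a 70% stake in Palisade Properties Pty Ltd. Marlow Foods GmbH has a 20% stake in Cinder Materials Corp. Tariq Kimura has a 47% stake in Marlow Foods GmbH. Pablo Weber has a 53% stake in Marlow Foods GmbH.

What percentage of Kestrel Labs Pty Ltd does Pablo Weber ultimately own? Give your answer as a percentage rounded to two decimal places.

Pablo reaches Kestrel along 3 paths.
Via Crestway: 50% × 6% = 3%.
Via Marlow → Crestway: 53% × 42% × 6% = 1.3356%.
Via Marlow: 53% × 40% = 21.2%.
Total: 3% + 1.3356% + 21.2% = 25.5356%.
Rounded: 25.54%.

25.54%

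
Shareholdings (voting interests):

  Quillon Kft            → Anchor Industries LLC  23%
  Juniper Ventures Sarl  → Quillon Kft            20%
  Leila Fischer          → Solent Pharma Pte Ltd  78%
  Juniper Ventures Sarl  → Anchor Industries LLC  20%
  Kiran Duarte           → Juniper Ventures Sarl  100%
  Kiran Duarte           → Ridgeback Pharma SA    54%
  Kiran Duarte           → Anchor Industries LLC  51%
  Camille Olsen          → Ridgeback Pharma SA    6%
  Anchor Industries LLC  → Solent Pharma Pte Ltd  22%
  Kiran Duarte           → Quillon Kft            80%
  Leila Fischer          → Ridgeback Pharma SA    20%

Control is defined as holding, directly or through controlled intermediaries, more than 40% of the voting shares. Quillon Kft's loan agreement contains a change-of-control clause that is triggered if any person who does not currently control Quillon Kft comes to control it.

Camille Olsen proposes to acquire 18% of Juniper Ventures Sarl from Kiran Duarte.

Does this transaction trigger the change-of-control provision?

No

The purchase adds only to Camille's holdings (Kiran's stake shrinks), so Camille is the only person who could newly come to control Quillon.
Camille's largest direct stake is 6% in Ridgeback, which does not meet the threshold, so Camille controls no company.
Neither Camille nor any entity Camille controls holds any voting interest in Quillon.
So before the transaction, Camille does not control Quillon.
After the purchase, Camille holds 18% of Juniper directly, and Kiran's stake falls to 82%.
Camille's side now holds 18% of Juniper, not > 40%, so Camille still does not control Juniper.
After the transaction, neither Camille nor any entity Camille controls holds a voting interest in Quillon, so Camille still does not control it.
No new person acquires control, so the clause is not triggered.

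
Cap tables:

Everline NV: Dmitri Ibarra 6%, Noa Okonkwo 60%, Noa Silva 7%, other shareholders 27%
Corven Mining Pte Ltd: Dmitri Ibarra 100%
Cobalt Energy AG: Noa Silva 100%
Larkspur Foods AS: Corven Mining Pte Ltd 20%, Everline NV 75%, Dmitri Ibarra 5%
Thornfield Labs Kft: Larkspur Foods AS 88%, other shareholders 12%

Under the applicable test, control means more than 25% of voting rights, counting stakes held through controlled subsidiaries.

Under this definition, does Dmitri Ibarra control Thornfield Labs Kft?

Dmitri holds 100% of Corven, so Dmitri controls Corven.
Neither Dmitri nor any entity Dmitri controls holds any voting interest in Thornfield.
So Dmitri does not control Thornfield.

No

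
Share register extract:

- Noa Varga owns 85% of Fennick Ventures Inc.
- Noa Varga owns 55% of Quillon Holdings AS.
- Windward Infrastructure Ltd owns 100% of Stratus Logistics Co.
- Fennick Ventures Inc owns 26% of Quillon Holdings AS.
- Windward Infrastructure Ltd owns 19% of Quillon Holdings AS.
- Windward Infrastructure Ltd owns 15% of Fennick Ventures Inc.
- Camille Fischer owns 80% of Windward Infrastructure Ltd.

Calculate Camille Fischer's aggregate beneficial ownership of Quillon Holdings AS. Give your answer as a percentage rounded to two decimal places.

18.32%

Camille reaches Quillon along 2 paths.
Via Windward: 80% × 19% = 15.2%.
Via Windward → Fennick: 80% × 15% × 26% = 3.12%.
Total: 15.2% + 3.12% = 18.32%.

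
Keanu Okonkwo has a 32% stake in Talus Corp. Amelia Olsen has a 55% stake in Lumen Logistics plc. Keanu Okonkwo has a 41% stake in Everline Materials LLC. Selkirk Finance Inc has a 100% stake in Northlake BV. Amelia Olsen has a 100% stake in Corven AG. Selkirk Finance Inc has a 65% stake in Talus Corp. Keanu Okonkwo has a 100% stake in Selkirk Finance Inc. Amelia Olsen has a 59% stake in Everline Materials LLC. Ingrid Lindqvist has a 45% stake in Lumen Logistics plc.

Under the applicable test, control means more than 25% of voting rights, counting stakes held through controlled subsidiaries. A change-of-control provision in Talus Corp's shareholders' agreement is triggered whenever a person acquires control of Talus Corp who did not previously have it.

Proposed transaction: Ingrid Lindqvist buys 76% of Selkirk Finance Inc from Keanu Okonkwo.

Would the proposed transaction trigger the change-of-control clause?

Yes

The purchase adds only to Ingrid's holdings (Keanu's stake shrinks), so Ingrid is the only person who could newly come to control Talus.
Ingrid holds 45% of Lumen, so Ingrid controls Lumen.
Neither Ingrid nor any entity Ingrid controls holds any voting interest in Talus.
So before the transaction, Ingrid does not control Talus.
After the purchase, Ingrid holds 76% of Selkirk directly, and Keanu's stake falls to 24%.
Ingrid holds 76% of Selkirk, so Ingrid controls Selkirk.
Selkirk holds 65% of Talus, so Ingrid controls Talus.
Ingrid did not control Talus before and does after, so the clause is triggered.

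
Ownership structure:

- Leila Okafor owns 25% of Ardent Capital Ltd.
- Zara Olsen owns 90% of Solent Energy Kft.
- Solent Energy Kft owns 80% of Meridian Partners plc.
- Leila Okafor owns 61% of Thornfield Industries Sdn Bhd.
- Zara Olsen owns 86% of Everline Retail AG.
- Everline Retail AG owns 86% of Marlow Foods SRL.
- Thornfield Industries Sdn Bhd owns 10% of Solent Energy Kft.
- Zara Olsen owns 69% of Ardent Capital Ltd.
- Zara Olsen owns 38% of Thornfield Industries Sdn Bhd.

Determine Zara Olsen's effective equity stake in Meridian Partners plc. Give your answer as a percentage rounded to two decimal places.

Zara reaches Meridian along 2 paths.
Via Thornfield → Solent: 38% × 10% × 80% = 3.04%.
Via Solent: 90% × 80% = 72%.
Total: 3.04% + 72% = 75.04%.

75.04%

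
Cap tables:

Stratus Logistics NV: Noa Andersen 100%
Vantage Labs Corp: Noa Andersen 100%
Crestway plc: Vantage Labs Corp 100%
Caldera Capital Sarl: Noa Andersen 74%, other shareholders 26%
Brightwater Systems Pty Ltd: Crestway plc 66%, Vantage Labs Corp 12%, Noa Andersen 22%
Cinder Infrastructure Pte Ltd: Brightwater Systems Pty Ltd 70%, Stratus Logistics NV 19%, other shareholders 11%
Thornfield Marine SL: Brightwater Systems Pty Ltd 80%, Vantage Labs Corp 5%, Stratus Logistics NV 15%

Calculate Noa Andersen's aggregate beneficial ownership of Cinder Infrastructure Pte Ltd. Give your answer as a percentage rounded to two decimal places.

Noa reaches Cinder along 4 paths.
Via Vantage → Crestway → Brightwater: 100% × 100% × 66% × 70% = 46.2%.
Via Vantage → Brightwater: 100% × 12% × 70% = 8.4%.
Via Brightwater: 22% × 70% = 15.4%.
Via Stratus: 100% × 19% = 19%.
Total: 46.2% + 8.4% + 15.4% + 19% = 89%.
Rounded: 89.00%.

89.00%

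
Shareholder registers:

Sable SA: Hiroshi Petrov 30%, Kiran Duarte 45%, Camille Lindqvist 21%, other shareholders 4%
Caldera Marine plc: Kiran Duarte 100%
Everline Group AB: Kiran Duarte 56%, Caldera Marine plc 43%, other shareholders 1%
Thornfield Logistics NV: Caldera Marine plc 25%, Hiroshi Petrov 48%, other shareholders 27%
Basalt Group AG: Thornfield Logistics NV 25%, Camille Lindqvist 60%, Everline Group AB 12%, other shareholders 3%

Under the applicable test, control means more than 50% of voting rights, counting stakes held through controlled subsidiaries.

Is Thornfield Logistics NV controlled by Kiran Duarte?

No

Kiran holds 100% of Caldera, so Kiran controls Caldera.
Kiran and Caldera together hold 56% + 43% = 99% of Everline, so Kiran controls Everline.
In Thornfield, Kiran's side holds only 25%, not > 50%.
So Kiran does not control Thornfield.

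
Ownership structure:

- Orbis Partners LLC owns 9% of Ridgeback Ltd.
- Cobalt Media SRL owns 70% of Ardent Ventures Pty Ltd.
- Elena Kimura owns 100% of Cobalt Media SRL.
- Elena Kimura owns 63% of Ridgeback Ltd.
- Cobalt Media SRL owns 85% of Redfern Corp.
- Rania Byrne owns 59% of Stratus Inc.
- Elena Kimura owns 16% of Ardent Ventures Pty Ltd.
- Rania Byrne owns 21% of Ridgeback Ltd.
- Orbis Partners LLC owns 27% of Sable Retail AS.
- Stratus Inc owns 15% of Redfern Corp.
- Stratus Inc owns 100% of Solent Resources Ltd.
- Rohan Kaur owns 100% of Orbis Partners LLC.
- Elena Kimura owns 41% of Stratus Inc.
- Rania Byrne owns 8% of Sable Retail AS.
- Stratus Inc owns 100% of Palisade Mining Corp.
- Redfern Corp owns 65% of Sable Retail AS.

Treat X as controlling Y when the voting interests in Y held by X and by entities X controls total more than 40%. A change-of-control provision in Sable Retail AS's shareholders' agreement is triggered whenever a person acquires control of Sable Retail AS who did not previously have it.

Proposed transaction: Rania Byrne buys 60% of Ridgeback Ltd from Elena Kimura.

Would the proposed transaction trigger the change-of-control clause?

The purchase adds only to Rania's holdings (Elena's stake shrinks), so Rania is the only person who could newly come to control Sable.
Rania holds 59% of Stratus, so Rania controls Stratus.
Stratus holds 100% of Solent, so Rania controls Solent.
Stratus holds 100% of Palisade, so Rania controls Palisade.
In Sable, Rania's side holds only 8%, not > 40%.
So before the transaction, Rania does not control Sable.
After the purchase, Rania's direct stake in Ridgeback rises to 21% + 60% = 81%, and Elena's stake falls to 3%.
Rania holds 81% of Ridgeback, so Rania controls Ridgeback.
After the transaction, Rania's side holds 8% of Sable, not > 40%, so Rania still does not control Sable.
No new person acquires control, so the clause is not triggered.

No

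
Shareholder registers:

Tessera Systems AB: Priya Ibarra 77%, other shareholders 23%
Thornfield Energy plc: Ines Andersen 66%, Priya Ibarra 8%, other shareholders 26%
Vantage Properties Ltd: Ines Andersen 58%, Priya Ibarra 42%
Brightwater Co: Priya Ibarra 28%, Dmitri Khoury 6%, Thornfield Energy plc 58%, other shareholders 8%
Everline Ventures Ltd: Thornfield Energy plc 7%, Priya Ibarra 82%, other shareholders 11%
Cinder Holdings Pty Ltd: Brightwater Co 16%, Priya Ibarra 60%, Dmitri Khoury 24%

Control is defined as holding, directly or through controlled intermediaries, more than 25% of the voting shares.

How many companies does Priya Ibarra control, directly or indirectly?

Priya holds 77% of Tessera, so Priya controls Tessera.
Priya holds 42% of Vantage, so Priya controls Vantage.
Priya holds 28% of Brightwater, so Priya controls Brightwater.
Priya holds 82% of Everline, so Priya controls Everline.
Brightwater and Priya together hold 16% + 60% = 76% of Cinder, so Priya controls Cinder.
No other company's threshold is met.
Priya controls 5 companies.

5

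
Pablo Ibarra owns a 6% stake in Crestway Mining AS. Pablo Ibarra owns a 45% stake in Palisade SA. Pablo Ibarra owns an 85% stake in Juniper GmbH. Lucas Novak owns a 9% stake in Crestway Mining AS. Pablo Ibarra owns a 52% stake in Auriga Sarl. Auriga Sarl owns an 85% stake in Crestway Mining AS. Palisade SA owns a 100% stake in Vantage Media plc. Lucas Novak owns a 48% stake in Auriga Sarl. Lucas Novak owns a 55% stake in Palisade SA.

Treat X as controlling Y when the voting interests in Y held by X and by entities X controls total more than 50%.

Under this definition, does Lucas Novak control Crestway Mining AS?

Lucas holds 55% of Palisade, so Lucas controls Palisade.
Palisade holds 100% of Vantage, so Lucas controls Vantage.
In Crestway, Lucas's side holds only 9%, not > 50%.
So Lucas does not control Crestway.

No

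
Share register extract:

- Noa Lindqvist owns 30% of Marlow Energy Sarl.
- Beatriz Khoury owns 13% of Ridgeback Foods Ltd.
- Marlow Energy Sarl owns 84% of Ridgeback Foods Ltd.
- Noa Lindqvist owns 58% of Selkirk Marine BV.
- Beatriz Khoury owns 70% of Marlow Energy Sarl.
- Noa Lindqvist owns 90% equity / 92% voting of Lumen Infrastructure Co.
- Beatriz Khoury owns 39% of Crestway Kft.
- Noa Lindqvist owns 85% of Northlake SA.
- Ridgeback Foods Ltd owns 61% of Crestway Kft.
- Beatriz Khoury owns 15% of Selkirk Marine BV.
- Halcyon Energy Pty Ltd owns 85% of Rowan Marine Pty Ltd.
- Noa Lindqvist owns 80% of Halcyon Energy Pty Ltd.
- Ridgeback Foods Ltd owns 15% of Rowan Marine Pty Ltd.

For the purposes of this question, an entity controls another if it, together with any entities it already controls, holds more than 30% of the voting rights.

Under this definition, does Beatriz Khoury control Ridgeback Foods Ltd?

Beatriz holds 70% of Marlow, so Beatriz controls Marlow.
Marlow and Beatriz together hold 84% + 13% = 97% of Ridgeback, so Beatriz controls Ridgeback.

Yes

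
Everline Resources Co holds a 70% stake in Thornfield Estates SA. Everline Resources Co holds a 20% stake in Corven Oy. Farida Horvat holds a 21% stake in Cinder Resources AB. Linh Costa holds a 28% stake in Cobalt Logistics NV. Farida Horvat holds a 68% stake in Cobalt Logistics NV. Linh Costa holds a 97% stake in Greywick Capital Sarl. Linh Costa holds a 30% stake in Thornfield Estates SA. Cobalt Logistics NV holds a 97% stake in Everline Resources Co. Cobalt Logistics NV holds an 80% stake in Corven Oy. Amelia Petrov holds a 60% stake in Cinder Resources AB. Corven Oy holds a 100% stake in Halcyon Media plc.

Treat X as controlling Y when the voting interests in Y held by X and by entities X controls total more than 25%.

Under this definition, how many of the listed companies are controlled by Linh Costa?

Linh holds 28% of Cobalt, so Linh controls Cobalt.
Cobalt holds 97% of Everline, so Linh controls Everline.
Linh holds 97% of Greywick, so Linh controls Greywick.
Everline and Cobalt together hold 20% + 80% = 100% of Corven, so Linh controls Corven.
Corven holds 100% of Halcyon, so Linh controls Halcyon.
Linh and Everline together hold 30% + 70% = 100% of Thornfield, so Linh controls Thornfield.
No other company's threshold is met.
Linh controls 6 companies.

6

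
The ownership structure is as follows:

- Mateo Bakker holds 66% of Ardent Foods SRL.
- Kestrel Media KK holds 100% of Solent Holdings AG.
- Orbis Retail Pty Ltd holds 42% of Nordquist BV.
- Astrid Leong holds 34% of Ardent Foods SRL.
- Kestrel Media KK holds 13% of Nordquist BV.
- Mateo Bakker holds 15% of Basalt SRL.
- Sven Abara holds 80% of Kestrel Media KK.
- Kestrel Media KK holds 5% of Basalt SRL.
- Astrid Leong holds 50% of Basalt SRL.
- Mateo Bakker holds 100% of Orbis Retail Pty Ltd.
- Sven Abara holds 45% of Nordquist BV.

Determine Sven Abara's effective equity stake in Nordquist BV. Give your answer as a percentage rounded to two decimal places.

Sven reaches Nordquist along 2 paths.
Direct stake: 45% = 45%.
Via Kestrel: 80% × 13% = 10.4%.
Total: 45% + 10.4% = 55.4%.
Rounded: 55.40%.

55.40%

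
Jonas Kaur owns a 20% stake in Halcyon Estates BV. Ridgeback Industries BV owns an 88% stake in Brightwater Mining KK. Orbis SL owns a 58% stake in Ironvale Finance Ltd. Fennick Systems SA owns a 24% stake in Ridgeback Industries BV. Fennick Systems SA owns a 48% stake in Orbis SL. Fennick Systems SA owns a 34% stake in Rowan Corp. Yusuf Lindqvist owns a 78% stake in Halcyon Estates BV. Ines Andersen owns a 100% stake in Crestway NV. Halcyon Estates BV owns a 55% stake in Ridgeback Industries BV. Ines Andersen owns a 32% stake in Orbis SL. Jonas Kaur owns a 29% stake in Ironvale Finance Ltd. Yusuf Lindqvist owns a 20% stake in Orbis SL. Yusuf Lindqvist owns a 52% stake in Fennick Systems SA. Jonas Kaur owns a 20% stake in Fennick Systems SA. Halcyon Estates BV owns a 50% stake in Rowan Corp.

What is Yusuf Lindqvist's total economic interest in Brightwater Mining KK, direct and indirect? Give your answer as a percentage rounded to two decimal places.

48.73%

Yusuf reaches Brightwater along 2 paths.
Via Halcyon → Ridgeback: 78% × 55% × 88% = 37.752%.
Via Fennick → Ridgeback: 52% × 24% × 88% = 10.9824%.
Total: 37.752% + 10.9824% = 48.7344%.
Rounded: 48.73%.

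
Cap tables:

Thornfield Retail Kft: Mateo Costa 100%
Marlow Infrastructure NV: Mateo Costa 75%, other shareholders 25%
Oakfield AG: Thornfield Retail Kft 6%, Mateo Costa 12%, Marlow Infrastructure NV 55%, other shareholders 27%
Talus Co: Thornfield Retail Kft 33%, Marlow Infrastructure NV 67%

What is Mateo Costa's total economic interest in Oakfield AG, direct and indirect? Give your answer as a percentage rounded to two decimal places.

59.25%

Mateo reaches Oakfield along 3 paths.
Via Thornfield: 100% × 6% = 6%.
Direct stake: 12% = 12%.
Via Marlow: 75% × 55% = 41.25%.
Total: 6% + 12% + 41.25% = 59.25%.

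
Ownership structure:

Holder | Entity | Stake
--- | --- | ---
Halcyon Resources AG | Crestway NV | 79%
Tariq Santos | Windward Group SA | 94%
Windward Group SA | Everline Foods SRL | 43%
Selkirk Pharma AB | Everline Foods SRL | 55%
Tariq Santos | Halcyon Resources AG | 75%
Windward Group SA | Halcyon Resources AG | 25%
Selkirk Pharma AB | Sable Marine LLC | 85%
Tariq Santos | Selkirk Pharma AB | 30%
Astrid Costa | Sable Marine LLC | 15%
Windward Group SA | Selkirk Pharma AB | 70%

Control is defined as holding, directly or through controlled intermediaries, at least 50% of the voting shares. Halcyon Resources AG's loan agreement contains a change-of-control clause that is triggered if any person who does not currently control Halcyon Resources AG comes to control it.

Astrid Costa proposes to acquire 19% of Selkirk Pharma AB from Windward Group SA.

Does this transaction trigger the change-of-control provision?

The purchase adds only to Astrid's holdings (Windward's stake shrinks), so Astrid is the only person who could newly come to control Halcyon.
Astrid's largest direct stake is 15% in Sable, which does not meet the threshold, so Astrid controls no company.
Neither Astrid nor any entity Astrid controls holds any voting interest in Halcyon.
So before the transaction, Astrid does not control Halcyon.
After the purchase, Astrid holds 19% of Selkirk directly, and Windward's stake falls to 51%.
Astrid's side now holds 19% of Selkirk, not ≥ 50%, so Astrid still does not control Selkirk.
After the transaction, neither Astrid nor any entity Astrid controls holds a voting interest in Halcyon, so Astrid still does not control it.
No new person acquires control, so the clause is not triggered.

No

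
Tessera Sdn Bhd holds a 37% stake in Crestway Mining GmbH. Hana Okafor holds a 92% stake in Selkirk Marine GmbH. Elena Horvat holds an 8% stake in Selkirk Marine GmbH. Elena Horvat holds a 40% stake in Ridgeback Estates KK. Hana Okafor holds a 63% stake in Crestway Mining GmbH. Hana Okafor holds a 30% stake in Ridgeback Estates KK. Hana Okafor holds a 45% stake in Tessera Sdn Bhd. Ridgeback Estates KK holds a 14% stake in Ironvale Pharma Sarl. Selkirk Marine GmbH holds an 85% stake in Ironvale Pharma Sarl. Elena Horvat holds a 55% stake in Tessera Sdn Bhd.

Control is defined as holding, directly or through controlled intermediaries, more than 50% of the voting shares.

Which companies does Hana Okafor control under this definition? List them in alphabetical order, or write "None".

Crestway Mining GmbH, Ironvale Pharma Sarl, Selkirk Marine GmbH

Hana holds 92% of Selkirk, so Hana controls Selkirk.
Hana holds 63% of Crestway, so Hana controls Crestway.
Selkirk holds 85% of Ironvale, so Hana controls Ironvale.
No other company's threshold is met.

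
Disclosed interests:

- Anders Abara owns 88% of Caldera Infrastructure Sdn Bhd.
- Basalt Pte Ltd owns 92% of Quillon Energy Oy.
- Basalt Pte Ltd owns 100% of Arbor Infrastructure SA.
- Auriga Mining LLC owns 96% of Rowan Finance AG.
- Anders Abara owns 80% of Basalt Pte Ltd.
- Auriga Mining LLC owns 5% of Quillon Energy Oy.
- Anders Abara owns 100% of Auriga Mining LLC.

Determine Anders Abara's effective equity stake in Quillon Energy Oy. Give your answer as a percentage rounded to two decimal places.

78.60%

Anders reaches Quillon along 2 paths.
Via Basalt: 80% × 92% = 73.6%.
Via Auriga: 100% × 5% = 5%.
Total: 73.6% + 5% = 78.6%.
Rounded: 78.60%.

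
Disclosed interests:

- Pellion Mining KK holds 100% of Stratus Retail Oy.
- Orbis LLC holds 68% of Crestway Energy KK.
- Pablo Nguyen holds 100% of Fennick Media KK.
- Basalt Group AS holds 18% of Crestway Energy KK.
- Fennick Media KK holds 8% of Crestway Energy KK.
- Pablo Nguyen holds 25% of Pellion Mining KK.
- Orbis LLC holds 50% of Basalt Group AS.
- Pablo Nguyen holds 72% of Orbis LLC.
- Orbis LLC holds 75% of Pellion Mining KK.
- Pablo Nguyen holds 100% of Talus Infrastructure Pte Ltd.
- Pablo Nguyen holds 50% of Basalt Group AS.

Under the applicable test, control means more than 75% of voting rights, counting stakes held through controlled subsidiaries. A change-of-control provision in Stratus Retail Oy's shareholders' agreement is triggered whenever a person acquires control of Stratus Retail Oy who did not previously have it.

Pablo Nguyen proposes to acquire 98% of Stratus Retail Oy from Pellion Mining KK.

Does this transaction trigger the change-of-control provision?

The purchase adds only to Pablo's holdings (Pellion's stake shrinks), so Pablo is the only person who could newly come to control Stratus.
Pablo holds 100% of Fennick, so Pablo controls Fennick.
Pablo holds 100% of Talus, so Pablo controls Talus.
Neither Pablo nor any entity Pablo controls holds any voting interest in Stratus.
So before the transaction, Pablo does not control Stratus.
After the purchase, Pablo holds 98% of Stratus directly, and Pellion's stake falls to 2%.
Pablo holds 98% of Stratus, so Pablo controls Stratus.
Pablo did not control Stratus before and does after, so the clause is triggered.

Yes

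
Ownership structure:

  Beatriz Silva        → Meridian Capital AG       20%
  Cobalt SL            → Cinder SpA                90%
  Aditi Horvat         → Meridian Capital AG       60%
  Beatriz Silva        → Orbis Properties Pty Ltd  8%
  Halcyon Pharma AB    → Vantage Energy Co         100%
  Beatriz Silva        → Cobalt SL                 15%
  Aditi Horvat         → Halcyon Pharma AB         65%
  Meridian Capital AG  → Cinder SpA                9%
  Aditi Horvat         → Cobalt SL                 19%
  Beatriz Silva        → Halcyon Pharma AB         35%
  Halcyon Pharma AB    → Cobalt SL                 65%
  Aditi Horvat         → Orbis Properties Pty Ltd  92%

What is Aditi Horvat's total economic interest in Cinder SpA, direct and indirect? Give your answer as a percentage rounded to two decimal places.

Aditi reaches Cinder along 3 paths.
Via Cobalt: 19% × 90% = 17.1%.
Via Halcyon → Cobalt: 65% × 65% × 90% = 38.025%.
Via Meridian: 60% × 9% = 5.4%.
Total: 17.1% + 38.025% + 5.4% = 60.525%.
Rounded: 60.53%.

60.53%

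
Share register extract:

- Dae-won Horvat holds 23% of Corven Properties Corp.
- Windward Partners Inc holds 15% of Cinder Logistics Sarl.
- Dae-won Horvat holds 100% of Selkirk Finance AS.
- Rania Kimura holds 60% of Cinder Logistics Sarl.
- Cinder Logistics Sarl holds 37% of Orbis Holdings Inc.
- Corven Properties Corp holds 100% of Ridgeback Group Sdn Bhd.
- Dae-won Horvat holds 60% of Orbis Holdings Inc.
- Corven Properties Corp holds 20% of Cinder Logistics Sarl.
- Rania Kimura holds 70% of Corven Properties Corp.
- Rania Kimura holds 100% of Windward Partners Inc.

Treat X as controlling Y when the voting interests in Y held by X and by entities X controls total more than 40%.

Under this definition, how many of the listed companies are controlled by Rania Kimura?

4

Rania holds 100% of Windward, so Rania controls Windward.
Rania holds 70% of Corven, so Rania controls Corven.
Windward and Rania and Corven together hold 15% + 60% + 20% = 95% of Cinder, so Rania controls Cinder.
Corven holds 100% of Ridgeback, so Rania controls Ridgeback.
No other company's threshold is met.
Rania controls 4 companies.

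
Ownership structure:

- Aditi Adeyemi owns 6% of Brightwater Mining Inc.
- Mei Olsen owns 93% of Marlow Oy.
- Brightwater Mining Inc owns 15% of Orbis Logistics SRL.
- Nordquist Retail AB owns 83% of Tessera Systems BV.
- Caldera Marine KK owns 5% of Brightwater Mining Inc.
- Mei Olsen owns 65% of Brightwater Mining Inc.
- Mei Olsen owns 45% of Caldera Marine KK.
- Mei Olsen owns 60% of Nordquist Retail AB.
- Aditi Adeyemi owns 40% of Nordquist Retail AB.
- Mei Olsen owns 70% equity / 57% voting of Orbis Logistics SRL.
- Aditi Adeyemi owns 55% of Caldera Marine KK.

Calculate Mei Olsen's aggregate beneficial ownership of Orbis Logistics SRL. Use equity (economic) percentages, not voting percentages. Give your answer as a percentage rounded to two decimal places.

Mei reaches Orbis along 3 paths.
Direct stake: 70% = 70%.
Via Caldera → Brightwater: 45% × 5% × 15% = 0.3375%.
Via Brightwater: 65% × 15% = 9.75%.
Total: 70% + 0.3375% + 9.75% = 80.0875%.
Rounded: 80.09%.

80.09%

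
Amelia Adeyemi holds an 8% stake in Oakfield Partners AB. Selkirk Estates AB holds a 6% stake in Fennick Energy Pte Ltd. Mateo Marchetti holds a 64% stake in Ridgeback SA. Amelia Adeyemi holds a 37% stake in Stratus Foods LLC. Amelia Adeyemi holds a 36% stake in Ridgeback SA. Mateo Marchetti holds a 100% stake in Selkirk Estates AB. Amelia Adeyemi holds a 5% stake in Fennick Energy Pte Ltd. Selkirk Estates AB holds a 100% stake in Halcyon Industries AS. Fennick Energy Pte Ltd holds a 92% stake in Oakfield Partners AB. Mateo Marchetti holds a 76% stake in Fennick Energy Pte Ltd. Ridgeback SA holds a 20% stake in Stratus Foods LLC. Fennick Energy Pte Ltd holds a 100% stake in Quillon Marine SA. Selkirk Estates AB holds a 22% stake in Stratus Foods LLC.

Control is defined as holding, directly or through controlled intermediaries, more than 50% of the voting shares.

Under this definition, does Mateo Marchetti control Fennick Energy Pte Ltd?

Yes

Mateo holds 100% of Selkirk, so Mateo controls Selkirk.
Selkirk and Mateo together hold 6% + 76% = 82% of Fennick, so Mateo controls Fennick.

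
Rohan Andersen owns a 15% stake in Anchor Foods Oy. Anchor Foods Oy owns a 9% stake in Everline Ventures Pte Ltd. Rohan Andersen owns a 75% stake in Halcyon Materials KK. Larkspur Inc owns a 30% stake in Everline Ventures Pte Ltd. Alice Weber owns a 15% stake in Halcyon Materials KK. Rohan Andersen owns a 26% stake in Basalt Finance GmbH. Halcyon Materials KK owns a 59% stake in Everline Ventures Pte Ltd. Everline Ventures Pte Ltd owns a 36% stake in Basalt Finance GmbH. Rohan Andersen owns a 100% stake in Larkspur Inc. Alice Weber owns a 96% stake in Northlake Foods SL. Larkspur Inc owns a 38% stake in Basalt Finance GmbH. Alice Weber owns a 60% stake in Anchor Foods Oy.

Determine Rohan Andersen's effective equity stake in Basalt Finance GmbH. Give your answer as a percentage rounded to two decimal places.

91.22%

Rohan reaches Basalt along 5 paths.
Via Larkspur: 100% × 38% = 38%.
Direct stake: 26% = 26%.
Via Halcyon → Everline: 75% × 59% × 36% = 15.93%.
Via Anchor → Everline: 15% × 9% × 36% = 0.486%.
Via Larkspur → Everline: 100% × 30% × 36% = 10.8%.
Total: 38% + 26% + 15.93% + 0.486% + 10.8% = 91.216%.
Rounded: 91.22%.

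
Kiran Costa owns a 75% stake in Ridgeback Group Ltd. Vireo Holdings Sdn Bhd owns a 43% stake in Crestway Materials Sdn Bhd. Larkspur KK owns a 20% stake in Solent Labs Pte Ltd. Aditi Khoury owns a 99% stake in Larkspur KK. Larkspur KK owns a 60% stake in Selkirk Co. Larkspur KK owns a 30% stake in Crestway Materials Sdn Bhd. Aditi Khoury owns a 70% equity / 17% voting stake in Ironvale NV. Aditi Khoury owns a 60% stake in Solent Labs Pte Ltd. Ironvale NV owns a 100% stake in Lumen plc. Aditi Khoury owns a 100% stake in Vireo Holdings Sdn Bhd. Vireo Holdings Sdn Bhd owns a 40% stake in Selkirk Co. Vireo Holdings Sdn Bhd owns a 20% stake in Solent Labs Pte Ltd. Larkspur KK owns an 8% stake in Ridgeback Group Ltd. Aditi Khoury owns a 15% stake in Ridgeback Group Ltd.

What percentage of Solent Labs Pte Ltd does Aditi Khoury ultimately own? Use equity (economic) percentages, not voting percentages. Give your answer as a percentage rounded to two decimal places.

Aditi reaches Solent along 3 paths.
Direct stake: 60% = 60%.
Via Vireo: 100% × 20% = 20%.
Via Larkspur: 99% × 20% = 19.8%.
Total: 60% + 20% + 19.8% = 99.8%.
Rounded: 99.80%.

99.80%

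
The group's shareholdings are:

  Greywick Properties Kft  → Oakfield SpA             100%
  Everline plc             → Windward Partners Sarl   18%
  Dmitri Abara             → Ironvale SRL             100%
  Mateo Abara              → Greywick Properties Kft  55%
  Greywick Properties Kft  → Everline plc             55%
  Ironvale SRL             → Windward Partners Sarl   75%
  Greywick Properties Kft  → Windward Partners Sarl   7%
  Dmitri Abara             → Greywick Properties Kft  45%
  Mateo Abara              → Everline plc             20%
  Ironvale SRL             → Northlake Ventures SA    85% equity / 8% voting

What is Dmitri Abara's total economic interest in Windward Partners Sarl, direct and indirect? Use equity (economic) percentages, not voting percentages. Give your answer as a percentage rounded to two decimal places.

82.61%

Dmitri reaches Windward along 3 paths.
Via Greywick → Everline: 45% × 55% × 18% = 4.455%.
Via Ironvale: 100% × 75% = 75%.
Via Greywick: 45% × 7% = 3.15%.
Total: 4.455% + 75% + 3.15% = 82.605%.
Rounded: 82.61%.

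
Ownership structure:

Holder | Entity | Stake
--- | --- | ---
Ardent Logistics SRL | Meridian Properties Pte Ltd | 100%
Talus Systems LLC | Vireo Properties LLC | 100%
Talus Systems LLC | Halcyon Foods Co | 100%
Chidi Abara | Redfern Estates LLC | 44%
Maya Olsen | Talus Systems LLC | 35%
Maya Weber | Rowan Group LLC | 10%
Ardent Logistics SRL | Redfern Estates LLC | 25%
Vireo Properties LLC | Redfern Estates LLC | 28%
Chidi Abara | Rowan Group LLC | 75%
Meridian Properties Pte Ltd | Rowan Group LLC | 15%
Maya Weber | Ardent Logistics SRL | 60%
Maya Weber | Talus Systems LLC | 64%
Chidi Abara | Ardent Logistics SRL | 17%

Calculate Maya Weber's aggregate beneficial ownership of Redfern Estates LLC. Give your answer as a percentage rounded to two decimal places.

Maya Weber reaches Redfern along 2 paths.
Via Ardent: 60% × 25% = 15%.
Via Talus → Vireo: 64% × 100% × 28% = 17.92%.
Total: 15% + 17.92% = 32.92%.

32.92%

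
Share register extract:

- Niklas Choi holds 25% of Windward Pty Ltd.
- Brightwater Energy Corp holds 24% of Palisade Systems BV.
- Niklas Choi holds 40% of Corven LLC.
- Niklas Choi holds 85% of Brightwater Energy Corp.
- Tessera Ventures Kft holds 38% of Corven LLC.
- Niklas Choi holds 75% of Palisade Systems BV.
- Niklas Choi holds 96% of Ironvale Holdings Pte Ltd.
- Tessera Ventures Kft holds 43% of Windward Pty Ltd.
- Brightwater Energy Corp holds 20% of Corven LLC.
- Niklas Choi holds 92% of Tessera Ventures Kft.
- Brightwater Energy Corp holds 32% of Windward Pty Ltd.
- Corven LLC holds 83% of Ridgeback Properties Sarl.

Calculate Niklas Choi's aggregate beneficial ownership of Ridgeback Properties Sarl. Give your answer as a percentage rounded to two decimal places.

76.33%

Niklas reaches Ridgeback along 3 paths.
Via Brightwater → Corven: 85% × 20% × 83% = 14.11%.
Via Corven: 40% × 83% = 33.2%.
Via Tessera → Corven: 92% × 38% × 83% = 29.0168%.
Total: 14.11% + 33.2% + 29.0168% = 76.3268%.
Rounded: 76.33%.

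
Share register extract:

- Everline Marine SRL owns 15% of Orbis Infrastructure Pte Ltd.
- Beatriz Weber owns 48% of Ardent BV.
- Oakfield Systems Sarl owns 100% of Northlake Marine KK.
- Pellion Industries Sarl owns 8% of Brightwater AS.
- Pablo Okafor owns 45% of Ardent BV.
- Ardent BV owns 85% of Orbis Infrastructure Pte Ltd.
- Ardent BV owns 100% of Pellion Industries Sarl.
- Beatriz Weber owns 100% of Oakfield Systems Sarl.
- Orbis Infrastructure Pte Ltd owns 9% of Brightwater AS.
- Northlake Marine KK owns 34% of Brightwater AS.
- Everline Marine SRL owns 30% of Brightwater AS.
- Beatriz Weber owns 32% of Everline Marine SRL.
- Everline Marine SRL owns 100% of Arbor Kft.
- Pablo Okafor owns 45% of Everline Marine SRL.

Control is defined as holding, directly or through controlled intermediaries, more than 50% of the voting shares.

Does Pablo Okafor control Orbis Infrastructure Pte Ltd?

Pablo's largest direct stake is 45% in Everline, which does not meet the threshold, so Pablo controls no company.
Neither Pablo nor any entity Pablo controls holds any voting interest in Orbis.
So Pablo does not control Orbis.

No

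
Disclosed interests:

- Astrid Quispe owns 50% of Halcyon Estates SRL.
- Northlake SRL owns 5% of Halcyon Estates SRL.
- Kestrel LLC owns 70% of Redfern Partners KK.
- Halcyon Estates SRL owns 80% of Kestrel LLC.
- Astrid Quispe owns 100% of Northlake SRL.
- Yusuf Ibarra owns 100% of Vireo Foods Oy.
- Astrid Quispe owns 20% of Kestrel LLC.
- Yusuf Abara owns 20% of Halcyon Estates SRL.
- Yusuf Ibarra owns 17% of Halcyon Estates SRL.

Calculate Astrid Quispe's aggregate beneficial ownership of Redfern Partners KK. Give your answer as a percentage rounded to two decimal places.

44.80%

Astrid reaches Redfern along 3 paths.
Via Kestrel: 20% × 70% = 14%.
Via Northlake → Halcyon → Kestrel: 100% × 5% × 80% × 70% = 2.8%.
Via Halcyon → Kestrel: 50% × 80% × 70% = 28%.
Total: 14% + 2.8% + 28% = 44.8%.
Rounded: 44.80%.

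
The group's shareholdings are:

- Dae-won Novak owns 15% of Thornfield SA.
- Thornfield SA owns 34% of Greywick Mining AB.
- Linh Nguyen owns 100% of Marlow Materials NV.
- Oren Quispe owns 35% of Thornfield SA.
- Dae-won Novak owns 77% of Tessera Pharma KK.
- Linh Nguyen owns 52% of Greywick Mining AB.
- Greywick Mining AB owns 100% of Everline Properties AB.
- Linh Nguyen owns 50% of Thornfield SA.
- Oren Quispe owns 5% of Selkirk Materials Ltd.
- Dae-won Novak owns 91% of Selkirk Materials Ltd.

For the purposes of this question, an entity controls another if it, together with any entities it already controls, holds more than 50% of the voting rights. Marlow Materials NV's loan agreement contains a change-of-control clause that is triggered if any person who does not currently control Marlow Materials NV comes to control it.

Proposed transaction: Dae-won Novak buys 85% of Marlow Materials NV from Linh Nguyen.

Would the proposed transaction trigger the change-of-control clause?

The purchase adds only to Dae-won's holdings (Linh's stake shrinks), so Dae-won is the only person who could newly come to control Marlow.
Dae-won holds 91% of Selkirk, so Dae-won controls Selkirk.
Dae-won holds 77% of Tessera, so Dae-won controls Tessera.
Neither Dae-won nor any entity Dae-won controls holds any voting interest in Marlow.
So before the transaction, Dae-won does not control Marlow.
After the purchase, Dae-won holds 85% of Marlow directly, and Linh's stake falls to 15%.
Dae-won holds 85% of Marlow, so Dae-won controls Marlow.
Dae-won did not control Marlow before and does after, so the clause is triggered.

Yes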